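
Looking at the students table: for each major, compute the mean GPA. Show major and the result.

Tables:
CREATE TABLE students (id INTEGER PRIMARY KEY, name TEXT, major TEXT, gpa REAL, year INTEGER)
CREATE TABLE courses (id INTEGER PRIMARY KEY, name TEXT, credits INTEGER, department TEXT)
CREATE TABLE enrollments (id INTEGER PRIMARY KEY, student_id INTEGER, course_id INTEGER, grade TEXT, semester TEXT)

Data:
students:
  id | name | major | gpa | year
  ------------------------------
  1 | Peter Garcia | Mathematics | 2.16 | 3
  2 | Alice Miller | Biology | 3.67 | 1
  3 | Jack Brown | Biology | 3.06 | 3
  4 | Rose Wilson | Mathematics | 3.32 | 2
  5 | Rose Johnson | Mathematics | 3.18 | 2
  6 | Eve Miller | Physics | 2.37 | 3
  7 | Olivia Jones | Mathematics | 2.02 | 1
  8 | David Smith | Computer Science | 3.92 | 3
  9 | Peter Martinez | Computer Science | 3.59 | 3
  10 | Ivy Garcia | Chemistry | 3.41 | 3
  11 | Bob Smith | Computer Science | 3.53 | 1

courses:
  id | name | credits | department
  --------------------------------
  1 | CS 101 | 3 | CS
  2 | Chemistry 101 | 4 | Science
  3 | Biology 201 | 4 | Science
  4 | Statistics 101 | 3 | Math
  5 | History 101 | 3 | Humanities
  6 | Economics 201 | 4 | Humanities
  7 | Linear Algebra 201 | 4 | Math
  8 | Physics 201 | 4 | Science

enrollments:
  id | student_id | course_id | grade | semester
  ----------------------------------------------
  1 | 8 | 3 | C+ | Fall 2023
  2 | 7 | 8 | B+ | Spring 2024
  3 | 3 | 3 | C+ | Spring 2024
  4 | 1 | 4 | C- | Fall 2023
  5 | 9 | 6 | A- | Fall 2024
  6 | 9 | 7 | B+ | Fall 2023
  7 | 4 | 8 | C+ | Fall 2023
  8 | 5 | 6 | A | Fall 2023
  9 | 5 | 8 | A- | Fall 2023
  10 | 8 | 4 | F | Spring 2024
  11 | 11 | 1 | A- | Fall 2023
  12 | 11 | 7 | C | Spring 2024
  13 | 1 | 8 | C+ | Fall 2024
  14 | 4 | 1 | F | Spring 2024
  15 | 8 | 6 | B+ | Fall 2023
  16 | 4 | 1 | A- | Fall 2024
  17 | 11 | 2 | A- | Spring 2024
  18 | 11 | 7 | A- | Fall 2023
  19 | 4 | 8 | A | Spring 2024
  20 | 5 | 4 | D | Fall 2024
SELECT major, AVG(gpa) AS avg_gpa FROM students GROUP BY major

Execution result:
major | avg_gpa
Biology | 3.37
Chemistry | 3.41
Computer Science | 3.68
Mathematics | 2.67
Physics | 2.37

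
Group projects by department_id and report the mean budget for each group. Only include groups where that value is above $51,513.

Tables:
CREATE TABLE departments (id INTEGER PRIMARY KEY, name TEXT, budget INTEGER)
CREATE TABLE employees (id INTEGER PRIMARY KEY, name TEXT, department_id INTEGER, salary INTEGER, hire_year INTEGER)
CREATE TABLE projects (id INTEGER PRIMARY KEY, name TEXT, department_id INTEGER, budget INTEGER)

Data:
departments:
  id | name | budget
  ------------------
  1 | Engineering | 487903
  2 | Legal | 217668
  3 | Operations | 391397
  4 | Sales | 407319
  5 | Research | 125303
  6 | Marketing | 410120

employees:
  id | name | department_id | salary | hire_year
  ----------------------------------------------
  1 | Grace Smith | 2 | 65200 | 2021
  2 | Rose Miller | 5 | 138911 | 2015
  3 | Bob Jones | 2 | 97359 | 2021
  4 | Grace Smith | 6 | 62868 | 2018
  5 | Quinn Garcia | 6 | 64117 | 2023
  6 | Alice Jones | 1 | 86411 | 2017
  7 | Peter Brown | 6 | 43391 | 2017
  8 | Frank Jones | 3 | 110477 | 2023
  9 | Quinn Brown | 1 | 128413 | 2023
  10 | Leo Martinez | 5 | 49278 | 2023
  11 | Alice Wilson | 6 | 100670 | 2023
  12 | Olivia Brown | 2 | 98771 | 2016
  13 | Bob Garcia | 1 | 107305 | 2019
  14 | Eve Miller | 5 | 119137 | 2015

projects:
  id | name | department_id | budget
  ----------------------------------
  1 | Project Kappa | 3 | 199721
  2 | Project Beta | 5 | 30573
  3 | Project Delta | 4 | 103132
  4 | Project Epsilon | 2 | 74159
SELECT department_id, AVG(budget) AS avg_budget FROM projects GROUP BY department_id HAVING AVG(budget) > 51513

Execution result:
department_id | avg_budget
2 | 74159.00
3 | 199721.00
4 | 103132.00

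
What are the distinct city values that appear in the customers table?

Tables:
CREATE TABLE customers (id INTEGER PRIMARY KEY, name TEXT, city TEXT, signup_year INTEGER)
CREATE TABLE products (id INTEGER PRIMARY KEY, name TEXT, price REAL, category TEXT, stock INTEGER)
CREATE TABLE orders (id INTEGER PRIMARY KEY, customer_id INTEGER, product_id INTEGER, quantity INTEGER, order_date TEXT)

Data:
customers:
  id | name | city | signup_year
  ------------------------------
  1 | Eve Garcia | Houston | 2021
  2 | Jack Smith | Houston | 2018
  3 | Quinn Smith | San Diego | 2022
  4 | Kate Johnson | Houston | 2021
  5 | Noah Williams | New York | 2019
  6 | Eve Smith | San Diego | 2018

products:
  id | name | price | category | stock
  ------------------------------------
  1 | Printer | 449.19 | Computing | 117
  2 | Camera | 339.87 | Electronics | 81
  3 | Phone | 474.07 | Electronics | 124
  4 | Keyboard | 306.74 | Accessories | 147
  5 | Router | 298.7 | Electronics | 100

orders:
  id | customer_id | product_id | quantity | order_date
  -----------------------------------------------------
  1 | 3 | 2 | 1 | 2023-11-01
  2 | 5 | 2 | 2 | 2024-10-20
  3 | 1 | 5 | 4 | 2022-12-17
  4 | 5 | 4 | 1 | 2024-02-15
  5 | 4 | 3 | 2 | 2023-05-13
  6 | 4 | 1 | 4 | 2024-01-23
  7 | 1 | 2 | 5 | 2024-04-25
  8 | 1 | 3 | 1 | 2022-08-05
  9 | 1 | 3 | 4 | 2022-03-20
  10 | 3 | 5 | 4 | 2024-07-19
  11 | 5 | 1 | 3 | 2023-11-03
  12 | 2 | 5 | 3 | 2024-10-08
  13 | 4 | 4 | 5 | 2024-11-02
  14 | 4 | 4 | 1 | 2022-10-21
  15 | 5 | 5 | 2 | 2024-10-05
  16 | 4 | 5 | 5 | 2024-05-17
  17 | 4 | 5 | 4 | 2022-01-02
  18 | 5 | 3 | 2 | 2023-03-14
SELECT DISTINCT city FROM customers

Execution result:
city
Houston
San Diego
New York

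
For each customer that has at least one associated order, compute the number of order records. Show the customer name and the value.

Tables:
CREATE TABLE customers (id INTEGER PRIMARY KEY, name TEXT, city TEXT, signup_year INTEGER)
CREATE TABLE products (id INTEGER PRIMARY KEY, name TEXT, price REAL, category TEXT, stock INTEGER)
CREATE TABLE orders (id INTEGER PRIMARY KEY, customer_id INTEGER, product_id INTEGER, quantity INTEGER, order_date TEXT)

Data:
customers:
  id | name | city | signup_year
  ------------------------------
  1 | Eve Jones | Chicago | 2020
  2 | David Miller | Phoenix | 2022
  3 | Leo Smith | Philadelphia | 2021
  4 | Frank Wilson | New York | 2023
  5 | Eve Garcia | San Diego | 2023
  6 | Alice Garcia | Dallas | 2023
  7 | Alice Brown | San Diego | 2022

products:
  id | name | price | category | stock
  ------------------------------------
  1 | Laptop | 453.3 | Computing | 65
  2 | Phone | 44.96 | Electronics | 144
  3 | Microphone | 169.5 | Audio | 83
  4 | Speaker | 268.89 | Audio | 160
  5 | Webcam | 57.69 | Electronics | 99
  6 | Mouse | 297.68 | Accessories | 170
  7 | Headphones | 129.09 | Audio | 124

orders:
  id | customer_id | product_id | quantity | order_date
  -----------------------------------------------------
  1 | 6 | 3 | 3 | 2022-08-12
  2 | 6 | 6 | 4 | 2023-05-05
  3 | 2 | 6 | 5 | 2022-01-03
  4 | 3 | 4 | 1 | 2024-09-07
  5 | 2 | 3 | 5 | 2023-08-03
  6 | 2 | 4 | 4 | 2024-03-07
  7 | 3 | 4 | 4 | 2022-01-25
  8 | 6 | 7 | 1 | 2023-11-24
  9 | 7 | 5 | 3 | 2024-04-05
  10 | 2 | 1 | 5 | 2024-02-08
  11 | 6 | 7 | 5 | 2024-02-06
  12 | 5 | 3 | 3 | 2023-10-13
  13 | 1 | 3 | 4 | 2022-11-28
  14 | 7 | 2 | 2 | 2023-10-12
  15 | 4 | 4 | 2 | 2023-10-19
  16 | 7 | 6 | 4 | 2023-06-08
SELECT p.name, COUNT(*) AS n FROM orders c JOIN customers p ON c.customer_id = p.id GROUP BY p.id, p.name

Execution result:
name | n
Eve Jones | 1
David Miller | 4
Leo Smith | 2
Frank Wilson | 1
Eve Garcia | 1
Alice Garcia | 4
Alice Brown | 3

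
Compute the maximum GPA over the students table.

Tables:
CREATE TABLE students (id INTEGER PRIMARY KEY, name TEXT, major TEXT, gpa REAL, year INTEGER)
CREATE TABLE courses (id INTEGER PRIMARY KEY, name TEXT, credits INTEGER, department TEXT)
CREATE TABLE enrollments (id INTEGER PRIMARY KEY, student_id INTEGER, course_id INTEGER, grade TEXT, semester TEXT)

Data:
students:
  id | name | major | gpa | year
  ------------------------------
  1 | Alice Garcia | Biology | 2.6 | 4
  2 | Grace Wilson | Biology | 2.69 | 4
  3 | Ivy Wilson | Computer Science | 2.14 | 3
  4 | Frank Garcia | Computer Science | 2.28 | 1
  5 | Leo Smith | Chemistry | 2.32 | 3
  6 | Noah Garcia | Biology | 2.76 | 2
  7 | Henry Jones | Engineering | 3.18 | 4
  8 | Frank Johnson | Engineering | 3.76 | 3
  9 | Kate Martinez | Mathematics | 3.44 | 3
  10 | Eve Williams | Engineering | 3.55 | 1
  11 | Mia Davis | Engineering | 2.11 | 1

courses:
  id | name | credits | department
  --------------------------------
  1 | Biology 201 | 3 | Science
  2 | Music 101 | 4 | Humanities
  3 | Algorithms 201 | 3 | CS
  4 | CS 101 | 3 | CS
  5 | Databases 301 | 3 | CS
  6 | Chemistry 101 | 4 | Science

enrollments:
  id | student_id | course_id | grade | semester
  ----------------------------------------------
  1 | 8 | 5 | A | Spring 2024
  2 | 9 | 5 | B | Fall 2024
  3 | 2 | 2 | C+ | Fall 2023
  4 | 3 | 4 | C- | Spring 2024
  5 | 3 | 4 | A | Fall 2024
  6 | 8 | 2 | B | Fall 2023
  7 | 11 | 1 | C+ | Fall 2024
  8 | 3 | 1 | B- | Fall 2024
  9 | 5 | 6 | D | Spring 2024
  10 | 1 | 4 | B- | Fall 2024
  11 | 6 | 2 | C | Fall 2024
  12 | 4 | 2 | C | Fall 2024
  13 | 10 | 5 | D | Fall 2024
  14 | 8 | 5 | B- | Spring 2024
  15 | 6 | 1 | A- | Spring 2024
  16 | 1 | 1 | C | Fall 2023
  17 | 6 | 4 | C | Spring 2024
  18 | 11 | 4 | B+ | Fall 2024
SELECT MAX(gpa) FROM students

Execution result:
3.76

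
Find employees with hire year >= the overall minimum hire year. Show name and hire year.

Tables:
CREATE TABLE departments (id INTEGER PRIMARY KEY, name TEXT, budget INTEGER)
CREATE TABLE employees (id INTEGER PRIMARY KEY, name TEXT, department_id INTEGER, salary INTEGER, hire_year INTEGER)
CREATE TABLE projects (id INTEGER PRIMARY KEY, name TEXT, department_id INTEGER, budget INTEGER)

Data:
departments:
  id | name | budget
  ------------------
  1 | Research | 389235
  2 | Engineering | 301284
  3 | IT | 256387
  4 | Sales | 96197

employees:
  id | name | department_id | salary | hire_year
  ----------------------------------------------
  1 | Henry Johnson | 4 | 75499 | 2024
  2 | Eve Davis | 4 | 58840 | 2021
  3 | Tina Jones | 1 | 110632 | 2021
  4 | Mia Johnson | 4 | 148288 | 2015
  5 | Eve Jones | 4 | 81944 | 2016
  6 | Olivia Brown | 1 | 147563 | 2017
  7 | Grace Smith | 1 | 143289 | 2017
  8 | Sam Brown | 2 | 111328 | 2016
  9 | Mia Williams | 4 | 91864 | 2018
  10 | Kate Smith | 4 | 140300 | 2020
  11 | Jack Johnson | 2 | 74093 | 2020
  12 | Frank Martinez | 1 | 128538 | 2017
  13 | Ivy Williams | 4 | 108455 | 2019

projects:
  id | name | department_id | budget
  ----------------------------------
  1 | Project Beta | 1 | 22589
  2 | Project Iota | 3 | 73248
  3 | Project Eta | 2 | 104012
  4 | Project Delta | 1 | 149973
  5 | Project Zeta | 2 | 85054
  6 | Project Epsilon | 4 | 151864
SELECT name, hire_year FROM employees WHERE hire_year >= (SELECT MIN(hire_year) FROM employees)

Execution result:
name | hire_year
Henry Johnson | 2024
Eve Davis | 2021
Tina Jones | 2021
Mia Johnson | 2015
Eve Jones | 2016
Olivia Brown | 2017
Grace Smith | 2017
Sam Brown | 2016
Mia Williams | 2018
Kate Smith | 2020
Jack Johnson | 2020
Frank Martinez | 2017
Ivy Williams | 2019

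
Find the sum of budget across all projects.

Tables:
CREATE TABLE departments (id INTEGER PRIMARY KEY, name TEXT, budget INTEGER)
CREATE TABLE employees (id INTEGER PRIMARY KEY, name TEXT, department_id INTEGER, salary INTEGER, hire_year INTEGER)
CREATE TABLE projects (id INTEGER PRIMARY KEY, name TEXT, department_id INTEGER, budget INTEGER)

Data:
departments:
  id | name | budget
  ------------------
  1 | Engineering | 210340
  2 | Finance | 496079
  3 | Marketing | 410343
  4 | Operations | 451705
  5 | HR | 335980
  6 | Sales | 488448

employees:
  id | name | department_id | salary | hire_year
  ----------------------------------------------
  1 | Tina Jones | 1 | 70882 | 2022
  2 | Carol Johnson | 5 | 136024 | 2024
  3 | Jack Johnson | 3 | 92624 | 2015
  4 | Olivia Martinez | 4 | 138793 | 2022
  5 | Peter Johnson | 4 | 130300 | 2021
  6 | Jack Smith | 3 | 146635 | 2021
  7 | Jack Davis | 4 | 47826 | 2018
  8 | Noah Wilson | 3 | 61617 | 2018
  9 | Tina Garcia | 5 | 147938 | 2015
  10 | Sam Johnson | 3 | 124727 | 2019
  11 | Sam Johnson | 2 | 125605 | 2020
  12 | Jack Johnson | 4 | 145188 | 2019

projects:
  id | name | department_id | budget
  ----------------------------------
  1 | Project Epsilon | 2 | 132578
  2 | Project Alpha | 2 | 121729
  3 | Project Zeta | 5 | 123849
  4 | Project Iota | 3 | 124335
SELECT SUM(budget) FROM projects

Execution result:
502491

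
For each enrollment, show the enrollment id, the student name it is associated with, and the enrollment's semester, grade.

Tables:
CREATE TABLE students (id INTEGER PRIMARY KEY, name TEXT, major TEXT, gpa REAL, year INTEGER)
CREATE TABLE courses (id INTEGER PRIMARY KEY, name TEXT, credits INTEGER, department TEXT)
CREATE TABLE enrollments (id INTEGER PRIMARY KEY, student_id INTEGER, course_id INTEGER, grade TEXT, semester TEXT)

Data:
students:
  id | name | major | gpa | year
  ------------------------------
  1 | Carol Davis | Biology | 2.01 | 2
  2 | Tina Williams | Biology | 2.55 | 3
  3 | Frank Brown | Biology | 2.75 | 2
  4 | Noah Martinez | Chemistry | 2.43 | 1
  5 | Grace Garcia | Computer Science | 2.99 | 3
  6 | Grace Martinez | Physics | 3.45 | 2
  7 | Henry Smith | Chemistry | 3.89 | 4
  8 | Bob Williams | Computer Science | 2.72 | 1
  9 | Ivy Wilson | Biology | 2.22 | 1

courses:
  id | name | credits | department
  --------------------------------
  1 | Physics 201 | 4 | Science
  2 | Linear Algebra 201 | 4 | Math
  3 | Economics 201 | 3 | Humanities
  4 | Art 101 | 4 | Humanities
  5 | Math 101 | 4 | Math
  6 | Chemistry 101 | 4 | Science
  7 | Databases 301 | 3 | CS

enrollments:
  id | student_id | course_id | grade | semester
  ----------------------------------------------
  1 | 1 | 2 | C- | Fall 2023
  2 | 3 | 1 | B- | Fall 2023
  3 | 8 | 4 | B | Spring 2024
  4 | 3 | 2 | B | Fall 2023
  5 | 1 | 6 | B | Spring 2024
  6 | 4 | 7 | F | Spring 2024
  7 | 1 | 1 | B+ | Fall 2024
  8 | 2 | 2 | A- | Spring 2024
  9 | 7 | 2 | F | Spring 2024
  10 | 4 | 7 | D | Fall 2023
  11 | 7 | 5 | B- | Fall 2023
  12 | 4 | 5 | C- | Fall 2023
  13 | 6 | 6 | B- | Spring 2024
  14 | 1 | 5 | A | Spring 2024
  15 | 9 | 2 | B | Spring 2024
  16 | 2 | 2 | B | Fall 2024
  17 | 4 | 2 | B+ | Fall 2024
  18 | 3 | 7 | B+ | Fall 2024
SELECT c.id, p.name AS student, c.semester, c.grade FROM enrollments c JOIN students p ON c.student_id = p.id

Execution result:
id | student | semester | grade
1 | Carol Davis | Fall 2023 | C-
2 | Frank Brown | Fall 2023 | B-
3 | Bob Williams | Spring 2024 | B
4 | Frank Brown | Fall 2023 | B
5 | Carol Davis | Spring 2024 | B
6 | Noah Martinez | Spring 2024 | F
7 | Carol Davis | Fall 2024 | B+
8 | Tina Williams | Spring 2024 | A-
9 | Henry Smith | Spring 2024 | F
10 | Noah Martinez | Fall 2023 | D
11 | Henry Smith | Fall 2023 | B-
12 | Noah Martinez | Fall 2023 | C-
13 | Grace Martinez | Spring 2024 | B-
14 | Carol Davis | Spring 2024 | A
15 | Ivy Wilson | Spring 2024 | B
16 | Tina Williams | Fall 2024 | B
17 | Noah Martinez | Fall 2024 | B+
18 | Frank Brown | Fall 2024 | B+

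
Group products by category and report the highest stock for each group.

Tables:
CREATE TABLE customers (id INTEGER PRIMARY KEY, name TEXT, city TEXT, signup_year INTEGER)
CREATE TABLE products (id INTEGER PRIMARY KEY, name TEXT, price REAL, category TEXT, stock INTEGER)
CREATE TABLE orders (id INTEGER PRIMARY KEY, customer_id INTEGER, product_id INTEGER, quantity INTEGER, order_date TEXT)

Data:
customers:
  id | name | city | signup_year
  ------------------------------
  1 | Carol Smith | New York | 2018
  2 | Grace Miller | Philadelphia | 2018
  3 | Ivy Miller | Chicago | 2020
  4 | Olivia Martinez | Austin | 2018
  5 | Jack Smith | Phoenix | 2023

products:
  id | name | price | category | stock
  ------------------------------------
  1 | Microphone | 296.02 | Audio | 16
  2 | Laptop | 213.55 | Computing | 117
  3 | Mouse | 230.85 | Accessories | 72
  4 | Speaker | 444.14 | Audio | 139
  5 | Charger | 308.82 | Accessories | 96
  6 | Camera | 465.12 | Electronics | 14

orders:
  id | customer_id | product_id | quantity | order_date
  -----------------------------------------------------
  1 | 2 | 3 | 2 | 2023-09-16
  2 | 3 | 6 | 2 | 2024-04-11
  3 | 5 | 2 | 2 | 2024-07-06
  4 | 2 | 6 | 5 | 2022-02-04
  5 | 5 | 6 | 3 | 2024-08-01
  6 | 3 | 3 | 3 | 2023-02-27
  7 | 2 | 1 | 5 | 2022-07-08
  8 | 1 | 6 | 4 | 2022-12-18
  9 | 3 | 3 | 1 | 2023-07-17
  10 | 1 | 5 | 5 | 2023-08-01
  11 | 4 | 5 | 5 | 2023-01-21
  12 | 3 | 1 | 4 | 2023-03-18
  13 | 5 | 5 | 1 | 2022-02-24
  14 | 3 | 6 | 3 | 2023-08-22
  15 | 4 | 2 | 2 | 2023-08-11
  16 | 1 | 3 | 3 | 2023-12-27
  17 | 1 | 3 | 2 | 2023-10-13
SELECT category, MAX(stock) AS max_stock FROM products GROUP BY category

Execution result:
category | max_stock
Accessories | 96
Audio | 139
Computing | 117
Electronics | 14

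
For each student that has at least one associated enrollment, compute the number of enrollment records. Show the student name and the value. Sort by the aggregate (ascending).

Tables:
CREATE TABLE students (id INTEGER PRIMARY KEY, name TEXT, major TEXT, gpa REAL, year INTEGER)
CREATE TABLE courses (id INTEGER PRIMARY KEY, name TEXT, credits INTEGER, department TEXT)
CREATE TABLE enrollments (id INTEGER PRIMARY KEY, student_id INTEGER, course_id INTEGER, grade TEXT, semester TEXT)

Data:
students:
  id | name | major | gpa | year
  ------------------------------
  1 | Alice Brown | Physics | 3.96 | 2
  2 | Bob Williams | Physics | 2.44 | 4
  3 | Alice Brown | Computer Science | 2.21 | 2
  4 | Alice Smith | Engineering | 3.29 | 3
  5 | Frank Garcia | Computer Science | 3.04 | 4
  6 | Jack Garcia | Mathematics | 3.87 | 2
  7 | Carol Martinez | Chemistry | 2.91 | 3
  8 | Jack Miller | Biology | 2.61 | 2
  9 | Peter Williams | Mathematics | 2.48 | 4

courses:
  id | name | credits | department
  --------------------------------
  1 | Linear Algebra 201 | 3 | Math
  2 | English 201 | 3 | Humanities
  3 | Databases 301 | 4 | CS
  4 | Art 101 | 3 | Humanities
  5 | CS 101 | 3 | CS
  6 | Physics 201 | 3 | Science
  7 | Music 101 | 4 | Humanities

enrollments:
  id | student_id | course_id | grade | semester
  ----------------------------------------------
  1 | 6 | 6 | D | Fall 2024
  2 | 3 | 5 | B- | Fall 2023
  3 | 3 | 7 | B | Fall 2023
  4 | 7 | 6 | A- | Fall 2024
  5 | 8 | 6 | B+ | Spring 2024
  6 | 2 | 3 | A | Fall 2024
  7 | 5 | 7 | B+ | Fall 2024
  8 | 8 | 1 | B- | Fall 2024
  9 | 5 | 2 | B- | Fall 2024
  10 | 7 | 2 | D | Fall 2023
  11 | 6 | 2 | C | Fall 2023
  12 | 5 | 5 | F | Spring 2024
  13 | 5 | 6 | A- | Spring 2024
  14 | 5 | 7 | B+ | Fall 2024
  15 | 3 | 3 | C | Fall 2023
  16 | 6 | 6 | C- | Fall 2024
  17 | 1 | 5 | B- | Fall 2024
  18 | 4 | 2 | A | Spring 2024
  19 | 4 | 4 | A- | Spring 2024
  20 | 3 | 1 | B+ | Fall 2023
SELECT p.name, COUNT(*) AS n FROM enrollments c JOIN students p ON c.student_id = p.id GROUP BY p.id, p.name ORDER BY n ASC

Execution result:
name | n
Alice Brown | 1
Bob Williams | 1
Alice Smith | 2
Carol Martinez | 2
Jack Miller | 2
Jack Garcia | 3
Alice Brown | 4
Frank Garcia | 5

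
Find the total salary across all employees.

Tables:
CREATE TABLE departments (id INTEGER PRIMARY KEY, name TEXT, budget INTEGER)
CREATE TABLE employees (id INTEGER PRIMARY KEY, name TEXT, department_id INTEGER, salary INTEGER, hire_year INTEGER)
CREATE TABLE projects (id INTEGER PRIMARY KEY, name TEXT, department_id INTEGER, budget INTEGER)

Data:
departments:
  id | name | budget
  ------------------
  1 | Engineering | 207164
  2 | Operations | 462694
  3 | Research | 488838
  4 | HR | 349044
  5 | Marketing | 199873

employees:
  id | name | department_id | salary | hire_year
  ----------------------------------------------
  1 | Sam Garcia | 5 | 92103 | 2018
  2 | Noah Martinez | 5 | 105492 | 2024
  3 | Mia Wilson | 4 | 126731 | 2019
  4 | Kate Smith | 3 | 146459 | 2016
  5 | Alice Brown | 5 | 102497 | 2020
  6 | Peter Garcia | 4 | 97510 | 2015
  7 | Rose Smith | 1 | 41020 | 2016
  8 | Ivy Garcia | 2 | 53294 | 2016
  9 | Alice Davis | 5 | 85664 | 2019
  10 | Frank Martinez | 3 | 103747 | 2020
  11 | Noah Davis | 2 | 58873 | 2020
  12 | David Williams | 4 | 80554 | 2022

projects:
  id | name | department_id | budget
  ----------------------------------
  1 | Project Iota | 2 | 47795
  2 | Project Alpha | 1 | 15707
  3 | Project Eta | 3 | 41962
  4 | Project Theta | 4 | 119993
SELECT SUM(salary) FROM employees

Execution result:
1093944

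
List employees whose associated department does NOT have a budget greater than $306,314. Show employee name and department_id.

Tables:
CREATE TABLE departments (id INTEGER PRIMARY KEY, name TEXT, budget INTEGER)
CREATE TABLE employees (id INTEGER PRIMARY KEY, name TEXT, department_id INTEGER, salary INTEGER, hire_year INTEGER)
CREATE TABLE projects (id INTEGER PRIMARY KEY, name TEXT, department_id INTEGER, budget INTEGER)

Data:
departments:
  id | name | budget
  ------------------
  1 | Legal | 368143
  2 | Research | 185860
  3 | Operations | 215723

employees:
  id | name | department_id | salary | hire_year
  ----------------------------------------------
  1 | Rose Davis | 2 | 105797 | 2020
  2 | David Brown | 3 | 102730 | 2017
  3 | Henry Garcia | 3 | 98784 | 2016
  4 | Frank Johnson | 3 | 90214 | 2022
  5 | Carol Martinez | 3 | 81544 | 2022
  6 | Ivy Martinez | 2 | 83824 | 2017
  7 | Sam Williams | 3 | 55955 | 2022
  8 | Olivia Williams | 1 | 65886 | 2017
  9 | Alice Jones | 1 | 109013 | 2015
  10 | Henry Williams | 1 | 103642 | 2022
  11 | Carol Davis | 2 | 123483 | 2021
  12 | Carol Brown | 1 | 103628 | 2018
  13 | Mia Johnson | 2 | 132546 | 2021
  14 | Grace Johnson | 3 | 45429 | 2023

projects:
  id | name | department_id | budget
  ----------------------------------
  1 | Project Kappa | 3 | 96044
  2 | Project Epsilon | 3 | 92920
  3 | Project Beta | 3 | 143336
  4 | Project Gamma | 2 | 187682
SELECT name, department_id FROM employees WHERE department_id NOT IN (SELECT id FROM departments WHERE budget > 306314)

Execution result:
name | department_id
Rose Davis | 2
David Brown | 3
Henry Garcia | 3
Frank Johnson | 3
Carol Martinez | 3
Ivy Martinez | 2
Sam Williams | 3
Carol Davis | 2
Mia Johnson | 2
Grace Johnson | 3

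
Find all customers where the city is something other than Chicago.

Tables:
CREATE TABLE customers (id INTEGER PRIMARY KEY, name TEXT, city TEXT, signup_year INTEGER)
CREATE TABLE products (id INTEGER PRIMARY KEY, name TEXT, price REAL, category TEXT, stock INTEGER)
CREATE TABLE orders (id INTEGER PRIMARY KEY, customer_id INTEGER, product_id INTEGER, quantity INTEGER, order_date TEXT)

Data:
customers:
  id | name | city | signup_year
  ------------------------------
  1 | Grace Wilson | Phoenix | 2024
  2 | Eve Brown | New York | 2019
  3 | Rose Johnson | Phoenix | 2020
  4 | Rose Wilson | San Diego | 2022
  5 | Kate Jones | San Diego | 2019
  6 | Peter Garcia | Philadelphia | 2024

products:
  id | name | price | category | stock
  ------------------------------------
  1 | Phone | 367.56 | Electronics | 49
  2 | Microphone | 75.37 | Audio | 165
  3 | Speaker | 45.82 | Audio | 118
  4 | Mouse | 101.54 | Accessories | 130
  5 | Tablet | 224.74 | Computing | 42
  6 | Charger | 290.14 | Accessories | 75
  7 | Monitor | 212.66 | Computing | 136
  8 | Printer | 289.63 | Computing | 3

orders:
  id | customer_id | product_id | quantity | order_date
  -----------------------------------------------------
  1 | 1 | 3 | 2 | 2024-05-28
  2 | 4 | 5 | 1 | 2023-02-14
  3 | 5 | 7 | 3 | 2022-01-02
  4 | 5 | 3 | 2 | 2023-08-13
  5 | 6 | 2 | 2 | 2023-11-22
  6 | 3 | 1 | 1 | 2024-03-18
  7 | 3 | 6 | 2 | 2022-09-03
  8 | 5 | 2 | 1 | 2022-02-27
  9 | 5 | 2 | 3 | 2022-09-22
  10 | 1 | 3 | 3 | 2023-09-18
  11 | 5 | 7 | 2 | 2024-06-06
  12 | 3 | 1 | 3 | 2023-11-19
SELECT name, city FROM customers WHERE city <> 'Chicago'

Execution result:
name | city
Grace Wilson | Phoenix
Eve Brown | New York
Rose Johnson | Phoenix
Rose Wilson | San Diego
Kate Jones | San Diego
Peter Garcia | Philadelphia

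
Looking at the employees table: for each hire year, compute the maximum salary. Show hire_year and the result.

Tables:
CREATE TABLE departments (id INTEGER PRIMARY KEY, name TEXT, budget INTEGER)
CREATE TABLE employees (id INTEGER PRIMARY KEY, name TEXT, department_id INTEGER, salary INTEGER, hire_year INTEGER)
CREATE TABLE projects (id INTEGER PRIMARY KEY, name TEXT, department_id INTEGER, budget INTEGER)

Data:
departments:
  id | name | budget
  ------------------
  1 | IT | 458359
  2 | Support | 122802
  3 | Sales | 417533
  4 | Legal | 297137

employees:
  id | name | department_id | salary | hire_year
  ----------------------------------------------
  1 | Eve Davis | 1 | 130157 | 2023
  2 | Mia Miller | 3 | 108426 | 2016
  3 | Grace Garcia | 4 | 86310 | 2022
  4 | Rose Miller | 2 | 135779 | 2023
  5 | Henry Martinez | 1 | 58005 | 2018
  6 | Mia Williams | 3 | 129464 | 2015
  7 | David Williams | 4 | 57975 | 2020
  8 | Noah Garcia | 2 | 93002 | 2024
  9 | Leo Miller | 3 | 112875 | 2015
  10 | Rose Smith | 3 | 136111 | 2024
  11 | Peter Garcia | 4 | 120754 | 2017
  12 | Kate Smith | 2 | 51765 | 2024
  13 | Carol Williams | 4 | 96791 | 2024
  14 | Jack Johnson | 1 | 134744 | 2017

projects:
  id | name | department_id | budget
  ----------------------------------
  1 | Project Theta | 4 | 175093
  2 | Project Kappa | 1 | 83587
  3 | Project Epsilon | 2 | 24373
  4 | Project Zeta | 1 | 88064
SELECT hire_year, MAX(salary) AS max_salary FROM employees GROUP BY hire_year

Execution result:
hire_year | max_salary
2015 | 129464
2016 | 108426
2017 | 134744
2018 | 58005
2020 | 57975
2022 | 86310
2023 | 135779
2024 | 136111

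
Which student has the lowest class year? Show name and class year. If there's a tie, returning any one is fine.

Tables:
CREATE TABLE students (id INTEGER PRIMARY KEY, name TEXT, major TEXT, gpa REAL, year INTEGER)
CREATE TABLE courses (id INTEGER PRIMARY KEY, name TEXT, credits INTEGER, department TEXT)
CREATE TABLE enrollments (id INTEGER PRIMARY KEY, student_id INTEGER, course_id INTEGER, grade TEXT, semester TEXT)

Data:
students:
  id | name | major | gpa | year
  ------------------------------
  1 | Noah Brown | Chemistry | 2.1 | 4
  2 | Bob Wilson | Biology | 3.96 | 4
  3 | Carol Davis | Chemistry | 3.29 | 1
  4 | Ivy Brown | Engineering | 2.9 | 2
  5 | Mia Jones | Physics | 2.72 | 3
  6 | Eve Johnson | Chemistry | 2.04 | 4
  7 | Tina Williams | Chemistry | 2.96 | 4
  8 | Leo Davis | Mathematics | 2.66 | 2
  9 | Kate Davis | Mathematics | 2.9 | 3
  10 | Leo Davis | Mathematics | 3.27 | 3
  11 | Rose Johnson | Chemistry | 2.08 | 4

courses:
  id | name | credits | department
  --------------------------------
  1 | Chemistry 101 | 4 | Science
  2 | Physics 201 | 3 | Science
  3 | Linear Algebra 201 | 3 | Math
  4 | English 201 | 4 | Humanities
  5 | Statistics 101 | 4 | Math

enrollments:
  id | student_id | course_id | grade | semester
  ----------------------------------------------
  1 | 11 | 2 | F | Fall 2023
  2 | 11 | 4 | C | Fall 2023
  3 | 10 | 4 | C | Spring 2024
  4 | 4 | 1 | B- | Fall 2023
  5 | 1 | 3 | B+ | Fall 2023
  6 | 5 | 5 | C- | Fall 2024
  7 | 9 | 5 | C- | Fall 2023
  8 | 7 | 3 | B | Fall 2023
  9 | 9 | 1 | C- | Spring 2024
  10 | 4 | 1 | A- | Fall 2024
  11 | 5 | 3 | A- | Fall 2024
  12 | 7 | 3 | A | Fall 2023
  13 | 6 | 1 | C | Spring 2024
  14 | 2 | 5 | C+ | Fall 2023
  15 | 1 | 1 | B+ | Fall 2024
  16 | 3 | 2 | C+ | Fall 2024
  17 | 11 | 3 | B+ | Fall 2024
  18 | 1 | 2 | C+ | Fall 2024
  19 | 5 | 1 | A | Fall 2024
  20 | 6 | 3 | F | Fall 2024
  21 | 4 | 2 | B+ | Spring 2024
SELECT name, year FROM students ORDER BY year ASC LIMIT 1

Execution result:
name | year
Carol Davis | 1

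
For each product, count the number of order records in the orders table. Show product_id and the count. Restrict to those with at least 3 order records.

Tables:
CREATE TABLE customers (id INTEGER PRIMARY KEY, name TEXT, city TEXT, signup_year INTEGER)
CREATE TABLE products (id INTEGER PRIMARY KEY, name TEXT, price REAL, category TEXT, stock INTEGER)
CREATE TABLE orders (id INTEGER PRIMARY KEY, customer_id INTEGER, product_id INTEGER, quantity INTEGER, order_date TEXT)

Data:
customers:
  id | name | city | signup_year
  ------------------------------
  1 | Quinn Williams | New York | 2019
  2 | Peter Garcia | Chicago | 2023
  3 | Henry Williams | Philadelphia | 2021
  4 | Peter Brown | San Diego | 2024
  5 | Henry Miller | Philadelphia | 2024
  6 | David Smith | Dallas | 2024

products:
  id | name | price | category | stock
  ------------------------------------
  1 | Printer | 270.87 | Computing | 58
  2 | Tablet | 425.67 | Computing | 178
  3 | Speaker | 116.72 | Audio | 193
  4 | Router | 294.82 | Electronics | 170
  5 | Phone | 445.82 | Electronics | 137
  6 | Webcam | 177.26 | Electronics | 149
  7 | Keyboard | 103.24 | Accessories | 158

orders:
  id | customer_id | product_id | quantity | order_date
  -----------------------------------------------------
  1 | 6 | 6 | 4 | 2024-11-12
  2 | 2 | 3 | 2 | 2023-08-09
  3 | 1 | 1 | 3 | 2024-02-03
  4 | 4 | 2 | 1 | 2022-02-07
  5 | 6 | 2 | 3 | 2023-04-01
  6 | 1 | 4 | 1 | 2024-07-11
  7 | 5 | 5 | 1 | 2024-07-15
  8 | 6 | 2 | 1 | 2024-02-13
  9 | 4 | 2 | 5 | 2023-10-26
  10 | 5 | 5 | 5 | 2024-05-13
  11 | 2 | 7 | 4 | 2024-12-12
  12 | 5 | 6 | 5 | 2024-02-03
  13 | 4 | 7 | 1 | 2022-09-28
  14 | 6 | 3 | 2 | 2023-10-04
SELECT product_id, COUNT(*) AS order_count FROM orders GROUP BY product_id HAVING COUNT(*) >= 3

Execution result:
product_id | order_count
2 | 4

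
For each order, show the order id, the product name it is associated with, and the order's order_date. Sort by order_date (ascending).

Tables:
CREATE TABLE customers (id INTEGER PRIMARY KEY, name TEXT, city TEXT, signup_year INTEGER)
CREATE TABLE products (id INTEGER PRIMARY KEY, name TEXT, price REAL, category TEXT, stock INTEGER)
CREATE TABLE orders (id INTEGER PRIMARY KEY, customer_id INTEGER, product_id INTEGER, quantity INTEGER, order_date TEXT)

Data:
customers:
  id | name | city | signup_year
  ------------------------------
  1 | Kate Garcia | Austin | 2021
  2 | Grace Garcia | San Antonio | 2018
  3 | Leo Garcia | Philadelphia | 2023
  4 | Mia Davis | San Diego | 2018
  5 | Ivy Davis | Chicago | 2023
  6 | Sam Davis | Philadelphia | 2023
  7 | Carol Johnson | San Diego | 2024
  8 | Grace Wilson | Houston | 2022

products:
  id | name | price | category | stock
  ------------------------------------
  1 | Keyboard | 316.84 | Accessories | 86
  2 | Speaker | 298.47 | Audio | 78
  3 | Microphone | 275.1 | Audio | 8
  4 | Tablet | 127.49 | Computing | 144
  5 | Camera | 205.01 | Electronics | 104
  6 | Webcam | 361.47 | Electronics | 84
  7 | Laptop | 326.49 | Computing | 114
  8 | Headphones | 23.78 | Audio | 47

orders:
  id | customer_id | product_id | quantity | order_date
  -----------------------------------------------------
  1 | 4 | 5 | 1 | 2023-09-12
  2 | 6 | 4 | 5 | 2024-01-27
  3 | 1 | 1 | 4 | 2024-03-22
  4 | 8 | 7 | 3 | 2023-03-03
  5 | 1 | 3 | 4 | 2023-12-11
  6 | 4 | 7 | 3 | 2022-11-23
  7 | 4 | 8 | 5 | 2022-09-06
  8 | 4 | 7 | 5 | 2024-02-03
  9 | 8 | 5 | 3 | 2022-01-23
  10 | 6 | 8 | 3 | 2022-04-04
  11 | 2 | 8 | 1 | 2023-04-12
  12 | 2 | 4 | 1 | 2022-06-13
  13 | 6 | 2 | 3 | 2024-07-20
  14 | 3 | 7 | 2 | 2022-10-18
SELECT c.id, p.name AS product, c.order_date FROM orders c JOIN products p ON c.product_id = p.id ORDER BY c.order_date ASC

Execution result:
id | product | order_date
9 | Camera | 2022-01-23
10 | Headphones | 2022-04-04
12 | Tablet | 2022-06-13
7 | Headphones | 2022-09-06
14 | Laptop | 2022-10-18
6 | Laptop | 2022-11-23
4 | Laptop | 2023-03-03
11 | Headphones | 2023-04-12
1 | Camera | 2023-09-12
5 | Microphone | 2023-12-11
2 | Tablet | 2024-01-27
8 | Laptop | 2024-02-03
3 | Keyboard | 2024-03-22
13 | Speaker | 2024-07-20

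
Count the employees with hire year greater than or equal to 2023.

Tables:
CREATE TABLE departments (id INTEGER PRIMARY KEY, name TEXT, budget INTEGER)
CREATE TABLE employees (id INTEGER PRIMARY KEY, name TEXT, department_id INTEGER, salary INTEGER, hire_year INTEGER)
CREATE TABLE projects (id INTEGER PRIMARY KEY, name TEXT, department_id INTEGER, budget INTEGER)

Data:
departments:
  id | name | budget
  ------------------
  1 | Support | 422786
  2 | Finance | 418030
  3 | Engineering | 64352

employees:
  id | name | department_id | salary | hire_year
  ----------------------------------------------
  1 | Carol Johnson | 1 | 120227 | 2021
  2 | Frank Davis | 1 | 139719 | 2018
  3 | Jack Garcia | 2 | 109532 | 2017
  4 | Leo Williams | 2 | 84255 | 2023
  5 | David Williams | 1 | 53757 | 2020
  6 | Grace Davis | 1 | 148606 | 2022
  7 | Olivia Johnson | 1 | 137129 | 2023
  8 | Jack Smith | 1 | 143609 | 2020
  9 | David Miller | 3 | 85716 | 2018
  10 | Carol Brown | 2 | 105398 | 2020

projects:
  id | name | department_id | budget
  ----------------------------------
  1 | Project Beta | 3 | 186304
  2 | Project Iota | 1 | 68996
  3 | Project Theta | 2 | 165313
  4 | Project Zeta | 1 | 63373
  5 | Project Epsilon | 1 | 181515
SELECT COUNT(*) FROM employees WHERE hire_year >= 2023

Execution result:
2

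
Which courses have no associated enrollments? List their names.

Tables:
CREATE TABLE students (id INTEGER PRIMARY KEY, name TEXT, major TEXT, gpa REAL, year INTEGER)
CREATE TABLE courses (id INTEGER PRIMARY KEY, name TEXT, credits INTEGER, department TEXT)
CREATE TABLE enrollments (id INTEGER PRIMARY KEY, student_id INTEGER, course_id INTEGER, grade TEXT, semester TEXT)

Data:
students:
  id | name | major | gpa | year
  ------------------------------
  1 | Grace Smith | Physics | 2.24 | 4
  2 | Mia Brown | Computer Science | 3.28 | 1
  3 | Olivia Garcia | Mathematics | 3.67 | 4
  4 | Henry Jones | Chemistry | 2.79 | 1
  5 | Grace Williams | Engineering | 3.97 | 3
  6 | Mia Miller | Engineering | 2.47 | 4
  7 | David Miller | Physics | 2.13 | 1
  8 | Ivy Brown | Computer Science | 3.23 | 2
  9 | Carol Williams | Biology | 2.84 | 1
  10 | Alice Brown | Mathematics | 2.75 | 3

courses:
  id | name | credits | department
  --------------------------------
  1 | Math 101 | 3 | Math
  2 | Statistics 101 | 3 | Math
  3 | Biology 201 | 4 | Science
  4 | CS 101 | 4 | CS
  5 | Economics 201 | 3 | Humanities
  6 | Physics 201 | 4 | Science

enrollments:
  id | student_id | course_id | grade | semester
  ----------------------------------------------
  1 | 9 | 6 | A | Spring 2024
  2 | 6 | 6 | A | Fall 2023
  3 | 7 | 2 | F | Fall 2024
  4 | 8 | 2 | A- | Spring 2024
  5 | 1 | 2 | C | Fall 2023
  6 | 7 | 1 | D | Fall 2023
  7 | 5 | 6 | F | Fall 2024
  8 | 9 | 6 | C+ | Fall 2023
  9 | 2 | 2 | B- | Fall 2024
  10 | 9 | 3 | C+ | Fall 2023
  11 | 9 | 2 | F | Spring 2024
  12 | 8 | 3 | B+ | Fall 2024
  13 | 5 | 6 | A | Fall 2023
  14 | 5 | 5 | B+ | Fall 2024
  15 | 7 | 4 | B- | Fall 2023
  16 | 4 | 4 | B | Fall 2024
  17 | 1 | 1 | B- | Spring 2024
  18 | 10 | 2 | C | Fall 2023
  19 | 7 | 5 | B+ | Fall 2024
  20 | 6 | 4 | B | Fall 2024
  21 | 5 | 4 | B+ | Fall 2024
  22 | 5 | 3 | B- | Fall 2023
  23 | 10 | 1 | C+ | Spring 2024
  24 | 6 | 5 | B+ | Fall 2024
SELECT p.name FROM courses p LEFT JOIN enrollments c ON c.course_id = p.id WHERE c.id IS NULL

Execution result:
(no rows)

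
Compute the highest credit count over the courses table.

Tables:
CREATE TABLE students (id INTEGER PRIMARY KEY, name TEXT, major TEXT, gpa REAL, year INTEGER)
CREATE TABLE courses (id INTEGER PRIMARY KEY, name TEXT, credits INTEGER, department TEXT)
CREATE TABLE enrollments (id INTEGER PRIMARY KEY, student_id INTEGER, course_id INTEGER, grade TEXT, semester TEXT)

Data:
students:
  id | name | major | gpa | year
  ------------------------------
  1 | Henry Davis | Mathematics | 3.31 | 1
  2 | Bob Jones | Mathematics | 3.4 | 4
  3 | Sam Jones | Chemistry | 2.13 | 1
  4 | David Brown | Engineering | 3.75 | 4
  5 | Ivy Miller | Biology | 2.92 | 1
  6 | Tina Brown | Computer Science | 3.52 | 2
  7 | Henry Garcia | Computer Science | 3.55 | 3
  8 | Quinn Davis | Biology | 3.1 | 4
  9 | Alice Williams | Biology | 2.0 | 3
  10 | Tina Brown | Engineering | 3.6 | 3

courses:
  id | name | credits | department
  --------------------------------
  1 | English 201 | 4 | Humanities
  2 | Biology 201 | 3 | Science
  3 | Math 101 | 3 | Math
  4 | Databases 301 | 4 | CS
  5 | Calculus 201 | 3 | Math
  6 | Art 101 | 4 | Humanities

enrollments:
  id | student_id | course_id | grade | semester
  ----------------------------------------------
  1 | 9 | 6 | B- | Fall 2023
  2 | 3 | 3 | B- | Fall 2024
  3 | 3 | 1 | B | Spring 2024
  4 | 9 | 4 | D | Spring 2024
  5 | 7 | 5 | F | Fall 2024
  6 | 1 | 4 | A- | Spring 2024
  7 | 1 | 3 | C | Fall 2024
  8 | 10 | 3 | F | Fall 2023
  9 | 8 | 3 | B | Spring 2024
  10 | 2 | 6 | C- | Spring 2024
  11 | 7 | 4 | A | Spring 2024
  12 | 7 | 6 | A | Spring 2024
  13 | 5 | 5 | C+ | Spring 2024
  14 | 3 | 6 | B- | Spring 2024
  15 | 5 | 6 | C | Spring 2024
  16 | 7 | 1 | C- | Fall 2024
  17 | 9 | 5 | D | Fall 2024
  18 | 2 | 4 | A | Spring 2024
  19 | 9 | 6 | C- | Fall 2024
SELECT MAX(credits) FROM courses

Execution result:
4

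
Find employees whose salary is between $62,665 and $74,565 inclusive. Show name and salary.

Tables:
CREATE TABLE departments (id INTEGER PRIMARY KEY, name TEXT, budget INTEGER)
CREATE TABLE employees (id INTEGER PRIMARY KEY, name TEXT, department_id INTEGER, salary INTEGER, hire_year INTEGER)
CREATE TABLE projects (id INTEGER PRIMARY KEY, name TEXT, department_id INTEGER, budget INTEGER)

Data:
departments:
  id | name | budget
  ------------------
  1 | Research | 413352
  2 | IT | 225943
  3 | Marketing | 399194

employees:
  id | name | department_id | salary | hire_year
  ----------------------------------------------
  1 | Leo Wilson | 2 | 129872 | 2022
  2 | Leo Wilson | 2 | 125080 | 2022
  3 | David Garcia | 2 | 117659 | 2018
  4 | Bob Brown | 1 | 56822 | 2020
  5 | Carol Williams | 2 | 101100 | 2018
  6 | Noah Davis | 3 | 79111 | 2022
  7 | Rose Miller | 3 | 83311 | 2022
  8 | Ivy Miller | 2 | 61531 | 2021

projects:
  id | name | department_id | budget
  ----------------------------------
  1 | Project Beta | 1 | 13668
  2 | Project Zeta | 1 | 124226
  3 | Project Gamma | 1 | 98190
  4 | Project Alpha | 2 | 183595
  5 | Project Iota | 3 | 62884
SELECT name, salary FROM employees WHERE salary BETWEEN 62665 AND 74565

Execution result:
(no rows)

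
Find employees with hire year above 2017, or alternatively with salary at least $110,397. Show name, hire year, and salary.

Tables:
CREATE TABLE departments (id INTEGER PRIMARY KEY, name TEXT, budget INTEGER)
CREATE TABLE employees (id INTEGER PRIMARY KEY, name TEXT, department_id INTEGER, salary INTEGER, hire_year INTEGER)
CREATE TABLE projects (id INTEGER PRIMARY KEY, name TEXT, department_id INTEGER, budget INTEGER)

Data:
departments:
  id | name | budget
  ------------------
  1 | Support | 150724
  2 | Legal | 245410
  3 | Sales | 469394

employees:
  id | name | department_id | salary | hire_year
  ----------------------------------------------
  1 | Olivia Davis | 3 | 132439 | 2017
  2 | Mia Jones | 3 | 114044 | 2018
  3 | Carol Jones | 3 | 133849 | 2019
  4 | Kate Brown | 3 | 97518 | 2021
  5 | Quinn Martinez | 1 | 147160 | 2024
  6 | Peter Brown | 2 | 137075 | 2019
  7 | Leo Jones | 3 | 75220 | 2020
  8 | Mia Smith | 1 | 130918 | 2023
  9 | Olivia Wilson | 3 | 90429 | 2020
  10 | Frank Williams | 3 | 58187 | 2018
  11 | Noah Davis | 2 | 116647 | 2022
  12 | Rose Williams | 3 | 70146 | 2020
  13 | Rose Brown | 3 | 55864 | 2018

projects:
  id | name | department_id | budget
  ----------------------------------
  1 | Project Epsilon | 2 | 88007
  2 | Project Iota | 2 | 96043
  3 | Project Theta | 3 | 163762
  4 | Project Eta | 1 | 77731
SELECT name, hire_year, salary FROM employees WHERE hire_year > 2017 OR salary >= 110397

Execution result:
name | hire_year | salary
Olivia Davis | 2017 | 132439
Mia Jones | 2018 | 114044
Carol Jones | 2019 | 133849
Kate Brown | 2021 | 97518
Quinn Martinez | 2024 | 147160
Peter Brown | 2019 | 137075
Leo Jones | 2020 | 75220
Mia Smith | 2023 | 130918
Olivia Wilson | 2020 | 90429
Frank Williams | 2018 | 58187
Noah Davis | 2022 | 116647
Rose Williams | 2020 | 70146
Rose Brown | 2018 | 55864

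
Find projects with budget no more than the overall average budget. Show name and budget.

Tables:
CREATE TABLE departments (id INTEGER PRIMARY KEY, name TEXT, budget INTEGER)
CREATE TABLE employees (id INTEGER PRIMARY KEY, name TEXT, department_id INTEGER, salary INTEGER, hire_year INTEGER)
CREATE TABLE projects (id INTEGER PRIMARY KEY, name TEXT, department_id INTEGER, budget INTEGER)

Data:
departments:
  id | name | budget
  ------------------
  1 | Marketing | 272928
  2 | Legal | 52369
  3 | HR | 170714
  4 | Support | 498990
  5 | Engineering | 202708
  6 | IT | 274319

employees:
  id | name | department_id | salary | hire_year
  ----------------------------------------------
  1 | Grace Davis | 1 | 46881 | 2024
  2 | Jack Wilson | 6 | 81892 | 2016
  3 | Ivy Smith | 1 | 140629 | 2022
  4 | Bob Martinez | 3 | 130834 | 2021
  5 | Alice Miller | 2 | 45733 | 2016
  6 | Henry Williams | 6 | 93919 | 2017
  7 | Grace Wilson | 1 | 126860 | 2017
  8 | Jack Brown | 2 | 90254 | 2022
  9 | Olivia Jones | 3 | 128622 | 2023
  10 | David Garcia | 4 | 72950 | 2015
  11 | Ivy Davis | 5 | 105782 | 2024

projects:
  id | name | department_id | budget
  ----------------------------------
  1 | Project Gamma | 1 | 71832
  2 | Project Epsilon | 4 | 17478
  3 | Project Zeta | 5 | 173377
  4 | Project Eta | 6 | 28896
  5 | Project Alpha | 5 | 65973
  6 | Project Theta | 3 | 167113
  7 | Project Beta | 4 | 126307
SELECT name, budget FROM projects WHERE budget <= (SELECT AVG(budget) FROM projects)

Execution result:
name | budget
Project Gamma | 71832
Project Epsilon | 17478
Project Eta | 28896
Project Alpha | 65973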